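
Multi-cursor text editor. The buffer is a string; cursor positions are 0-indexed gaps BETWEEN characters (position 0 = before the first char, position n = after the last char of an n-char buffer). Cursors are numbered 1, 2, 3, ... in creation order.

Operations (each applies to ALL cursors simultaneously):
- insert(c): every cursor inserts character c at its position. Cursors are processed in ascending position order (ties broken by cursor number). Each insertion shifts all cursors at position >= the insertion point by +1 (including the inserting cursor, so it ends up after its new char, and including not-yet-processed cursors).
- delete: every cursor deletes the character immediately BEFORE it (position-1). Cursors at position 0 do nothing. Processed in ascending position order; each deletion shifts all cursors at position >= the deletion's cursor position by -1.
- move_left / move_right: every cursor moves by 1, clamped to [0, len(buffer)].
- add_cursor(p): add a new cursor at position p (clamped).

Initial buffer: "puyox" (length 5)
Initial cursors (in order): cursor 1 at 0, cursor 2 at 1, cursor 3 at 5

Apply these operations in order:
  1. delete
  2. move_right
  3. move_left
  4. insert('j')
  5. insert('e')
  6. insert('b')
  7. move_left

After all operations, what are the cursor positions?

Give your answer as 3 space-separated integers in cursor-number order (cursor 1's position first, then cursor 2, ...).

After op 1 (delete): buffer="uyo" (len 3), cursors c1@0 c2@0 c3@3, authorship ...
After op 2 (move_right): buffer="uyo" (len 3), cursors c1@1 c2@1 c3@3, authorship ...
After op 3 (move_left): buffer="uyo" (len 3), cursors c1@0 c2@0 c3@2, authorship ...
After op 4 (insert('j')): buffer="jjuyjo" (len 6), cursors c1@2 c2@2 c3@5, authorship 12..3.
After op 5 (insert('e')): buffer="jjeeuyjeo" (len 9), cursors c1@4 c2@4 c3@8, authorship 1212..33.
After op 6 (insert('b')): buffer="jjeebbuyjebo" (len 12), cursors c1@6 c2@6 c3@11, authorship 121212..333.
After op 7 (move_left): buffer="jjeebbuyjebo" (len 12), cursors c1@5 c2@5 c3@10, authorship 121212..333.

Answer: 5 5 10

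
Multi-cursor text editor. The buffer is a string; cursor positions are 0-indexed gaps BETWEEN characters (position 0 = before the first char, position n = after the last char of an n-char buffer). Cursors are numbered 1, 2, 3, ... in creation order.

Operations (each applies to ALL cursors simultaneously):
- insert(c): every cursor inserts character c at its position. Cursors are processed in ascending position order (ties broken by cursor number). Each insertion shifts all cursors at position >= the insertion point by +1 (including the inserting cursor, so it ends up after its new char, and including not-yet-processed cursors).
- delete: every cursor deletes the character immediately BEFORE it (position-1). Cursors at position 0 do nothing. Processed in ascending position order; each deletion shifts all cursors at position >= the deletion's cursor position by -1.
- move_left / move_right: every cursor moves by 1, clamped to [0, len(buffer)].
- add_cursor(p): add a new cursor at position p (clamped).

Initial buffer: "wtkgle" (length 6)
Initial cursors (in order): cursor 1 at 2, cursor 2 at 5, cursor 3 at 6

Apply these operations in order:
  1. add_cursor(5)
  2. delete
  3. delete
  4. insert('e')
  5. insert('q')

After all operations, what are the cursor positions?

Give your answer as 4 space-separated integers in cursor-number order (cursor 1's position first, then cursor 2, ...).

Answer: 8 8 8 8

Derivation:
After op 1 (add_cursor(5)): buffer="wtkgle" (len 6), cursors c1@2 c2@5 c4@5 c3@6, authorship ......
After op 2 (delete): buffer="wk" (len 2), cursors c1@1 c2@2 c3@2 c4@2, authorship ..
After op 3 (delete): buffer="" (len 0), cursors c1@0 c2@0 c3@0 c4@0, authorship 
After op 4 (insert('e')): buffer="eeee" (len 4), cursors c1@4 c2@4 c3@4 c4@4, authorship 1234
After op 5 (insert('q')): buffer="eeeeqqqq" (len 8), cursors c1@8 c2@8 c3@8 c4@8, authorship 12341234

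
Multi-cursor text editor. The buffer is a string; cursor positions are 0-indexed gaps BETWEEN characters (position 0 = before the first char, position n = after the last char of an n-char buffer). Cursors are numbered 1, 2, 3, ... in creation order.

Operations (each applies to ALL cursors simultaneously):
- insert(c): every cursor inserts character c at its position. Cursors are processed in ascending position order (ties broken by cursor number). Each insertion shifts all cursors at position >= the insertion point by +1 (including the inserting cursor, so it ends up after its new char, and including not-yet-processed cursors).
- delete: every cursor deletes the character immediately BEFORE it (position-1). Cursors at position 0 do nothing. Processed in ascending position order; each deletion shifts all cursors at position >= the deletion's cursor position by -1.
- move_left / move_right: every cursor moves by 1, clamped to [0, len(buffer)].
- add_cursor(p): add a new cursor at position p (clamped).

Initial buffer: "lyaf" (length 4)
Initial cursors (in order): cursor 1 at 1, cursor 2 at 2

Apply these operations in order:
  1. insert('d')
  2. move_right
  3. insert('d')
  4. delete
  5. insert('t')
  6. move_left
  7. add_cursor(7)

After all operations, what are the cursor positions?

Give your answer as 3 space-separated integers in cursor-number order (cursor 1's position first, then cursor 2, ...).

Answer: 3 6 7

Derivation:
After op 1 (insert('d')): buffer="ldydaf" (len 6), cursors c1@2 c2@4, authorship .1.2..
After op 2 (move_right): buffer="ldydaf" (len 6), cursors c1@3 c2@5, authorship .1.2..
After op 3 (insert('d')): buffer="ldyddadf" (len 8), cursors c1@4 c2@7, authorship .1.12.2.
After op 4 (delete): buffer="ldydaf" (len 6), cursors c1@3 c2@5, authorship .1.2..
After op 5 (insert('t')): buffer="ldytdatf" (len 8), cursors c1@4 c2@7, authorship .1.12.2.
After op 6 (move_left): buffer="ldytdatf" (len 8), cursors c1@3 c2@6, authorship .1.12.2.
After op 7 (add_cursor(7)): buffer="ldytdatf" (len 8), cursors c1@3 c2@6 c3@7, authorship .1.12.2.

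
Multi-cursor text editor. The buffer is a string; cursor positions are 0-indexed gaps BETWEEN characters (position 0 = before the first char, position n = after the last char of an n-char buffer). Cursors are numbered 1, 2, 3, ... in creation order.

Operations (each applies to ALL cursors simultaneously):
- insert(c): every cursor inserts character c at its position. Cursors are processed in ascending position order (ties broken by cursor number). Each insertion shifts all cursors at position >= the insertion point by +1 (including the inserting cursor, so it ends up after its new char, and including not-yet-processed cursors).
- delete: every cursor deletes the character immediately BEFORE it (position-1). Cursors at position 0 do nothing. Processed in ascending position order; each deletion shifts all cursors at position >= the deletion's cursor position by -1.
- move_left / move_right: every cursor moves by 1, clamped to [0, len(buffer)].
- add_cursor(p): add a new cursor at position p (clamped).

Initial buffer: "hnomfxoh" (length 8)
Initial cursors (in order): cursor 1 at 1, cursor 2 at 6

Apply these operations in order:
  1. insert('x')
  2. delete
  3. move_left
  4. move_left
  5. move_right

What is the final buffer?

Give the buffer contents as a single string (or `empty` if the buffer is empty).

Answer: hnomfxoh

Derivation:
After op 1 (insert('x')): buffer="hxnomfxxoh" (len 10), cursors c1@2 c2@8, authorship .1.....2..
After op 2 (delete): buffer="hnomfxoh" (len 8), cursors c1@1 c2@6, authorship ........
After op 3 (move_left): buffer="hnomfxoh" (len 8), cursors c1@0 c2@5, authorship ........
After op 4 (move_left): buffer="hnomfxoh" (len 8), cursors c1@0 c2@4, authorship ........
After op 5 (move_right): buffer="hnomfxoh" (len 8), cursors c1@1 c2@5, authorship ........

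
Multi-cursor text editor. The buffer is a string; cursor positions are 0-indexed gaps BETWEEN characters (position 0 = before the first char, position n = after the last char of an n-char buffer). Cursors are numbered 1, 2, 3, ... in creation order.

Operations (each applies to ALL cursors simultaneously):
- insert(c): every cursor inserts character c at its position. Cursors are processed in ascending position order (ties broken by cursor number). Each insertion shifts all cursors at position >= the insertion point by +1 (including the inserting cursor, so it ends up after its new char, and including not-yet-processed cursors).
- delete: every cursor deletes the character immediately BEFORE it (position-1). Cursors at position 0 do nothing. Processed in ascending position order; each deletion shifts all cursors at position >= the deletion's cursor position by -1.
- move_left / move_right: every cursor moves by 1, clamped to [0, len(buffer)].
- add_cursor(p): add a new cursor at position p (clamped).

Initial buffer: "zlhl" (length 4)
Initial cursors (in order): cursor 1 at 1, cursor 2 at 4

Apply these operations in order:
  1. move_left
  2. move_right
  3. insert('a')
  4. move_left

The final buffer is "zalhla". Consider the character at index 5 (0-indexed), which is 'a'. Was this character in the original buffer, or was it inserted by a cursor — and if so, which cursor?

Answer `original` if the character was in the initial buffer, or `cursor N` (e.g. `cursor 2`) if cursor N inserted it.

Answer: cursor 2

Derivation:
After op 1 (move_left): buffer="zlhl" (len 4), cursors c1@0 c2@3, authorship ....
After op 2 (move_right): buffer="zlhl" (len 4), cursors c1@1 c2@4, authorship ....
After op 3 (insert('a')): buffer="zalhla" (len 6), cursors c1@2 c2@6, authorship .1...2
After op 4 (move_left): buffer="zalhla" (len 6), cursors c1@1 c2@5, authorship .1...2
Authorship (.=original, N=cursor N): . 1 . . . 2
Index 5: author = 2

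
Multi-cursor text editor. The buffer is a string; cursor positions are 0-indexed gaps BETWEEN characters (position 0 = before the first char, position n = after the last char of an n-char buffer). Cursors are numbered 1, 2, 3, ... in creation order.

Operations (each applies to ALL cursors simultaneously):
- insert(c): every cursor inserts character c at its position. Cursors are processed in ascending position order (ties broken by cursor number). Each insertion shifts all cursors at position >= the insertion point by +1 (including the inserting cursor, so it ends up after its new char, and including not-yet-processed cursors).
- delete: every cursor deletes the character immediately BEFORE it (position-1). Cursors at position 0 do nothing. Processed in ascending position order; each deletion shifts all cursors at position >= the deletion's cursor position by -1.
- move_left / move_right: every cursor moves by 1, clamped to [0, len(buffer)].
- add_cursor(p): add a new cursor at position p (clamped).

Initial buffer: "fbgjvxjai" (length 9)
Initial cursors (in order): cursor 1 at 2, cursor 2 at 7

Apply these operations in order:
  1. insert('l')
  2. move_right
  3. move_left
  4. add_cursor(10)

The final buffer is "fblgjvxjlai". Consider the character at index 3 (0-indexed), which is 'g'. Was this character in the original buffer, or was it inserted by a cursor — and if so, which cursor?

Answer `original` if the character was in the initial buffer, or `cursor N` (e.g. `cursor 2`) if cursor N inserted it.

Answer: original

Derivation:
After op 1 (insert('l')): buffer="fblgjvxjlai" (len 11), cursors c1@3 c2@9, authorship ..1.....2..
After op 2 (move_right): buffer="fblgjvxjlai" (len 11), cursors c1@4 c2@10, authorship ..1.....2..
After op 3 (move_left): buffer="fblgjvxjlai" (len 11), cursors c1@3 c2@9, authorship ..1.....2..
After op 4 (add_cursor(10)): buffer="fblgjvxjlai" (len 11), cursors c1@3 c2@9 c3@10, authorship ..1.....2..
Authorship (.=original, N=cursor N): . . 1 . . . . . 2 . .
Index 3: author = original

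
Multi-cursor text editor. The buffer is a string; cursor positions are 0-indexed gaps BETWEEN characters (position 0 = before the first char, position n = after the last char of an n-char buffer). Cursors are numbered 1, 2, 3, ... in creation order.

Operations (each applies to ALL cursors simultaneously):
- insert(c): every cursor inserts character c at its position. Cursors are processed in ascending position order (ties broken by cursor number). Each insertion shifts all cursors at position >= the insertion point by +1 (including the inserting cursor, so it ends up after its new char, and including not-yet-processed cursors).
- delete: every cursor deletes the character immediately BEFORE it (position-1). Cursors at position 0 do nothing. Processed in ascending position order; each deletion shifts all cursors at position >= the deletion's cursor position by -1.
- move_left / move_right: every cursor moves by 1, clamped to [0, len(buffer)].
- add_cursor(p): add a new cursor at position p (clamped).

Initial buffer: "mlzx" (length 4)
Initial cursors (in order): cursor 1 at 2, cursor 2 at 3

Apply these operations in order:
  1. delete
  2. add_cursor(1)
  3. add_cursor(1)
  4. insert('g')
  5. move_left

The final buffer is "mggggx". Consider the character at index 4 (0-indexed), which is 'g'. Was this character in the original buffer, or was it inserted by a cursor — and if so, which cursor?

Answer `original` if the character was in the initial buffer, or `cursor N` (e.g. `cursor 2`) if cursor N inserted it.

After op 1 (delete): buffer="mx" (len 2), cursors c1@1 c2@1, authorship ..
After op 2 (add_cursor(1)): buffer="mx" (len 2), cursors c1@1 c2@1 c3@1, authorship ..
After op 3 (add_cursor(1)): buffer="mx" (len 2), cursors c1@1 c2@1 c3@1 c4@1, authorship ..
After op 4 (insert('g')): buffer="mggggx" (len 6), cursors c1@5 c2@5 c3@5 c4@5, authorship .1234.
After op 5 (move_left): buffer="mggggx" (len 6), cursors c1@4 c2@4 c3@4 c4@4, authorship .1234.
Authorship (.=original, N=cursor N): . 1 2 3 4 .
Index 4: author = 4

Answer: cursor 4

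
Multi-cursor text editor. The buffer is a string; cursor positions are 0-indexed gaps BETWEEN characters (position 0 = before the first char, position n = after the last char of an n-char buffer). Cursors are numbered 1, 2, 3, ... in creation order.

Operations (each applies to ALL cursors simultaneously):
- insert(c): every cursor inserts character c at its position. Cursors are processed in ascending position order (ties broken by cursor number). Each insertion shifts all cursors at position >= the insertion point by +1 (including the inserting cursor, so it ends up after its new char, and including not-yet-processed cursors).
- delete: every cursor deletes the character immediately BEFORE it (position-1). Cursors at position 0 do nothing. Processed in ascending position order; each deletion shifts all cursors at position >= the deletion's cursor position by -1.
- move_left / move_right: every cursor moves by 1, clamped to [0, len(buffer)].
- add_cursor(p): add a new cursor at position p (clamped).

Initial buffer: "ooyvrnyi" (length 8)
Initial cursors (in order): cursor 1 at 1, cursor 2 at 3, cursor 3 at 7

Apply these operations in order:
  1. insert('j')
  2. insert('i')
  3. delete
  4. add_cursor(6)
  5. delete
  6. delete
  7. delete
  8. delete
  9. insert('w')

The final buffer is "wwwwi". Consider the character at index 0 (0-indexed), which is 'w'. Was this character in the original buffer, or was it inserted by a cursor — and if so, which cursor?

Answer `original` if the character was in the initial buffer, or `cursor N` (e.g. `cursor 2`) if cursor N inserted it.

After op 1 (insert('j')): buffer="ojoyjvrnyji" (len 11), cursors c1@2 c2@5 c3@10, authorship .1..2....3.
After op 2 (insert('i')): buffer="ojioyjivrnyjii" (len 14), cursors c1@3 c2@7 c3@13, authorship .11..22....33.
After op 3 (delete): buffer="ojoyjvrnyji" (len 11), cursors c1@2 c2@5 c3@10, authorship .1..2....3.
After op 4 (add_cursor(6)): buffer="ojoyjvrnyji" (len 11), cursors c1@2 c2@5 c4@6 c3@10, authorship .1..2....3.
After op 5 (delete): buffer="ooyrnyi" (len 7), cursors c1@1 c2@3 c4@3 c3@6, authorship .......
After op 6 (delete): buffer="rni" (len 3), cursors c1@0 c2@0 c4@0 c3@2, authorship ...
After op 7 (delete): buffer="ri" (len 2), cursors c1@0 c2@0 c4@0 c3@1, authorship ..
After op 8 (delete): buffer="i" (len 1), cursors c1@0 c2@0 c3@0 c4@0, authorship .
After op 9 (insert('w')): buffer="wwwwi" (len 5), cursors c1@4 c2@4 c3@4 c4@4, authorship 1234.
Authorship (.=original, N=cursor N): 1 2 3 4 .
Index 0: author = 1

Answer: cursor 1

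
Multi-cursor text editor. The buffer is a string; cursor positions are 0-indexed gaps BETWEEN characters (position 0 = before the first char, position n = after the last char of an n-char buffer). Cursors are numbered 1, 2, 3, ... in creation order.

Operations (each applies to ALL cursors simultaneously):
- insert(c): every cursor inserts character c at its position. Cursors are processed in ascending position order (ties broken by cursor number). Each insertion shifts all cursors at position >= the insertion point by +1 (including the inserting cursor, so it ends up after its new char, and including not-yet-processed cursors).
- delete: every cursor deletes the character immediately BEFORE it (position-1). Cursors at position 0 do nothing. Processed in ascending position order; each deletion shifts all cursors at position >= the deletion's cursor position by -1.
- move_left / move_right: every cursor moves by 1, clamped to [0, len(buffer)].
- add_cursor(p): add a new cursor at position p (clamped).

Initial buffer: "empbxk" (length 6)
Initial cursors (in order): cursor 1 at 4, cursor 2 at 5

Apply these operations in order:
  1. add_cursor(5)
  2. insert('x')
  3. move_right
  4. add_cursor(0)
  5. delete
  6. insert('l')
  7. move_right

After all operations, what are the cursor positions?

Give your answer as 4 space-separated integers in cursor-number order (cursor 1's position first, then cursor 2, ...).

After op 1 (add_cursor(5)): buffer="empbxk" (len 6), cursors c1@4 c2@5 c3@5, authorship ......
After op 2 (insert('x')): buffer="empbxxxxk" (len 9), cursors c1@5 c2@8 c3@8, authorship ....1.23.
After op 3 (move_right): buffer="empbxxxxk" (len 9), cursors c1@6 c2@9 c3@9, authorship ....1.23.
After op 4 (add_cursor(0)): buffer="empbxxxxk" (len 9), cursors c4@0 c1@6 c2@9 c3@9, authorship ....1.23.
After op 5 (delete): buffer="empbxx" (len 6), cursors c4@0 c1@5 c2@6 c3@6, authorship ....12
After op 6 (insert('l')): buffer="lempbxlxll" (len 10), cursors c4@1 c1@7 c2@10 c3@10, authorship 4....11223
After op 7 (move_right): buffer="lempbxlxll" (len 10), cursors c4@2 c1@8 c2@10 c3@10, authorship 4....11223

Answer: 8 10 10 2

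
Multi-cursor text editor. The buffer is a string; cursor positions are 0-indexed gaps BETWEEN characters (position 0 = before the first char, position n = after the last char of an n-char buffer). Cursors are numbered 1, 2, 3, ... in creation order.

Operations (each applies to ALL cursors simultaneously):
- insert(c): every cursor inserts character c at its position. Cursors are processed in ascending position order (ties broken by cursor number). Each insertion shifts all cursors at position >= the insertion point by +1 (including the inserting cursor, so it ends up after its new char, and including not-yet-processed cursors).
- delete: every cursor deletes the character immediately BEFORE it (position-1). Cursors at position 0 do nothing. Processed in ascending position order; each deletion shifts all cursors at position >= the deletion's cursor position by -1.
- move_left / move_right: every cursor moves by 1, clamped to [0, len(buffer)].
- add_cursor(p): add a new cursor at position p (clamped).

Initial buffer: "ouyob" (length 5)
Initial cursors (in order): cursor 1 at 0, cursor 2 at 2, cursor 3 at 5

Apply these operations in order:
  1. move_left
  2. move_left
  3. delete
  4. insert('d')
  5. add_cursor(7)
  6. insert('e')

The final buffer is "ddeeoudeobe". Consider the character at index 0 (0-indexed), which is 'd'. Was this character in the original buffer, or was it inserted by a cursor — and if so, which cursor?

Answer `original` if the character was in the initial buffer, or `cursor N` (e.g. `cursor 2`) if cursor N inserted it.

Answer: cursor 1

Derivation:
After op 1 (move_left): buffer="ouyob" (len 5), cursors c1@0 c2@1 c3@4, authorship .....
After op 2 (move_left): buffer="ouyob" (len 5), cursors c1@0 c2@0 c3@3, authorship .....
After op 3 (delete): buffer="ouob" (len 4), cursors c1@0 c2@0 c3@2, authorship ....
After op 4 (insert('d')): buffer="ddoudob" (len 7), cursors c1@2 c2@2 c3@5, authorship 12..3..
After op 5 (add_cursor(7)): buffer="ddoudob" (len 7), cursors c1@2 c2@2 c3@5 c4@7, authorship 12..3..
After op 6 (insert('e')): buffer="ddeeoudeobe" (len 11), cursors c1@4 c2@4 c3@8 c4@11, authorship 1212..33..4
Authorship (.=original, N=cursor N): 1 2 1 2 . . 3 3 . . 4
Index 0: author = 1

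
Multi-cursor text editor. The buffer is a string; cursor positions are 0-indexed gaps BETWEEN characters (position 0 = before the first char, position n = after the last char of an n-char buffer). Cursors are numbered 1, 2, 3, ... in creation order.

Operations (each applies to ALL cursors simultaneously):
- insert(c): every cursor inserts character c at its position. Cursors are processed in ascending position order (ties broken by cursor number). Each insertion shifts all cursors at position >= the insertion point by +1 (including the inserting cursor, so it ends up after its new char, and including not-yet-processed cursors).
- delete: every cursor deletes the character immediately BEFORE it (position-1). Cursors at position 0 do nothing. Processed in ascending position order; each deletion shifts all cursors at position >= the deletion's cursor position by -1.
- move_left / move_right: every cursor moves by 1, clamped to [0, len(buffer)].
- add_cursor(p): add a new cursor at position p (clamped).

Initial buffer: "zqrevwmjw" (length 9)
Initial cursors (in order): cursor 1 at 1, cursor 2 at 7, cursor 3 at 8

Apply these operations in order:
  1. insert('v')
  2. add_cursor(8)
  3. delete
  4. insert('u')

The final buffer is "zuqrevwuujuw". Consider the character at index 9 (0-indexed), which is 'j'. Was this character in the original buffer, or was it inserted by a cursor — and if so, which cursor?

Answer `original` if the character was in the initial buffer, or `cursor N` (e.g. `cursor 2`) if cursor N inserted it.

Answer: original

Derivation:
After op 1 (insert('v')): buffer="zvqrevwmvjvw" (len 12), cursors c1@2 c2@9 c3@11, authorship .1......2.3.
After op 2 (add_cursor(8)): buffer="zvqrevwmvjvw" (len 12), cursors c1@2 c4@8 c2@9 c3@11, authorship .1......2.3.
After op 3 (delete): buffer="zqrevwjw" (len 8), cursors c1@1 c2@6 c4@6 c3@7, authorship ........
After op 4 (insert('u')): buffer="zuqrevwuujuw" (len 12), cursors c1@2 c2@9 c4@9 c3@11, authorship .1.....24.3.
Authorship (.=original, N=cursor N): . 1 . . . . . 2 4 . 3 .
Index 9: author = original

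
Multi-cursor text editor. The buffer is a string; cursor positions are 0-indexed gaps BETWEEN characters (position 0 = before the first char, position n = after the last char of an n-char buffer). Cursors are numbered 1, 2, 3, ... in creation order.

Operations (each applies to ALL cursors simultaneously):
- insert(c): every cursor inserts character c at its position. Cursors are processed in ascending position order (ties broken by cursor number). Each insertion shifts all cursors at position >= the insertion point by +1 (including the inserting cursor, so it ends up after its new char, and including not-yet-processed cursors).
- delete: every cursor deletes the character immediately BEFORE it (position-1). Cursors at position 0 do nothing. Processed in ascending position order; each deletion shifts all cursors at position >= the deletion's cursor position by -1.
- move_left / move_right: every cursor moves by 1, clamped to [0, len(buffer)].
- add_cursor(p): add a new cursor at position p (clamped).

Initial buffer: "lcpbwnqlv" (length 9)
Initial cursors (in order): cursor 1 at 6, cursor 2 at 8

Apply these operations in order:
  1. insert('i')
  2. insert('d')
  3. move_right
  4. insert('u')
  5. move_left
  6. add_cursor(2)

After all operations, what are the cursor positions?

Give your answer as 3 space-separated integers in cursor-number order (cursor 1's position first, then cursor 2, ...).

Answer: 9 14 2

Derivation:
After op 1 (insert('i')): buffer="lcpbwniqliv" (len 11), cursors c1@7 c2@10, authorship ......1..2.
After op 2 (insert('d')): buffer="lcpbwnidqlidv" (len 13), cursors c1@8 c2@12, authorship ......11..22.
After op 3 (move_right): buffer="lcpbwnidqlidv" (len 13), cursors c1@9 c2@13, authorship ......11..22.
After op 4 (insert('u')): buffer="lcpbwnidqulidvu" (len 15), cursors c1@10 c2@15, authorship ......11.1.22.2
After op 5 (move_left): buffer="lcpbwnidqulidvu" (len 15), cursors c1@9 c2@14, authorship ......11.1.22.2
After op 6 (add_cursor(2)): buffer="lcpbwnidqulidvu" (len 15), cursors c3@2 c1@9 c2@14, authorship ......11.1.22.2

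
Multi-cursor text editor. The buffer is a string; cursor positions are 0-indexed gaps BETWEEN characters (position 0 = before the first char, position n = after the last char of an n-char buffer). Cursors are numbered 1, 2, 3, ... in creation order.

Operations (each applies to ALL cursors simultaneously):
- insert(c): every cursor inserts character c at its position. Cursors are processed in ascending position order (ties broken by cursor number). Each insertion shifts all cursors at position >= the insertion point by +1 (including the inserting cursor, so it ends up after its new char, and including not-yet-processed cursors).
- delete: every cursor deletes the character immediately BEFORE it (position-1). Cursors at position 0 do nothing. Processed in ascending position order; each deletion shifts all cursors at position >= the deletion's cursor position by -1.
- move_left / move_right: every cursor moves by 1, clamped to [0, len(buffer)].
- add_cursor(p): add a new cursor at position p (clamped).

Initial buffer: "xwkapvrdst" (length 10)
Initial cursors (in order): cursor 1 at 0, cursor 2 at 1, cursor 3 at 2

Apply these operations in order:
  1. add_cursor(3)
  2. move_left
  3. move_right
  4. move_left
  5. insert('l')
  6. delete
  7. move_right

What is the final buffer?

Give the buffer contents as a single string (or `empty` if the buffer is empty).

Answer: xwkapvrdst

Derivation:
After op 1 (add_cursor(3)): buffer="xwkapvrdst" (len 10), cursors c1@0 c2@1 c3@2 c4@3, authorship ..........
After op 2 (move_left): buffer="xwkapvrdst" (len 10), cursors c1@0 c2@0 c3@1 c4@2, authorship ..........
After op 3 (move_right): buffer="xwkapvrdst" (len 10), cursors c1@1 c2@1 c3@2 c4@3, authorship ..........
After op 4 (move_left): buffer="xwkapvrdst" (len 10), cursors c1@0 c2@0 c3@1 c4@2, authorship ..........
After op 5 (insert('l')): buffer="llxlwlkapvrdst" (len 14), cursors c1@2 c2@2 c3@4 c4@6, authorship 12.3.4........
After op 6 (delete): buffer="xwkapvrdst" (len 10), cursors c1@0 c2@0 c3@1 c4@2, authorship ..........
After op 7 (move_right): buffer="xwkapvrdst" (len 10), cursors c1@1 c2@1 c3@2 c4@3, authorship ..........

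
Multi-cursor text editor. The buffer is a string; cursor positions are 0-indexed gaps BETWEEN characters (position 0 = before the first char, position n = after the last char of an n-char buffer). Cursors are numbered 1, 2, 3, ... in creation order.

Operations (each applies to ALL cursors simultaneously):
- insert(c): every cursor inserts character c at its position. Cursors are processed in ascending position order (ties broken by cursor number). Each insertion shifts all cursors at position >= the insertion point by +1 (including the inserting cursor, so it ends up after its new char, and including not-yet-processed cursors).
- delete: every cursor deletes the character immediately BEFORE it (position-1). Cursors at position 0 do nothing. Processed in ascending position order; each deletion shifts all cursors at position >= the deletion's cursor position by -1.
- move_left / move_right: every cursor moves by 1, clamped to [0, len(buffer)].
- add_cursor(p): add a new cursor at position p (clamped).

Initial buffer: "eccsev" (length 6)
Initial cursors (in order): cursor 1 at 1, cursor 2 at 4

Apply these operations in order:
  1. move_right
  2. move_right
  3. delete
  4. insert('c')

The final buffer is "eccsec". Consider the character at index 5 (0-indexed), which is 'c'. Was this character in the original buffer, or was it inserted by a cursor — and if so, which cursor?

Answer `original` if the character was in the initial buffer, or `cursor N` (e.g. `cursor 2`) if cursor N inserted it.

Answer: cursor 2

Derivation:
After op 1 (move_right): buffer="eccsev" (len 6), cursors c1@2 c2@5, authorship ......
After op 2 (move_right): buffer="eccsev" (len 6), cursors c1@3 c2@6, authorship ......
After op 3 (delete): buffer="ecse" (len 4), cursors c1@2 c2@4, authorship ....
After op 4 (insert('c')): buffer="eccsec" (len 6), cursors c1@3 c2@6, authorship ..1..2
Authorship (.=original, N=cursor N): . . 1 . . 2
Index 5: author = 2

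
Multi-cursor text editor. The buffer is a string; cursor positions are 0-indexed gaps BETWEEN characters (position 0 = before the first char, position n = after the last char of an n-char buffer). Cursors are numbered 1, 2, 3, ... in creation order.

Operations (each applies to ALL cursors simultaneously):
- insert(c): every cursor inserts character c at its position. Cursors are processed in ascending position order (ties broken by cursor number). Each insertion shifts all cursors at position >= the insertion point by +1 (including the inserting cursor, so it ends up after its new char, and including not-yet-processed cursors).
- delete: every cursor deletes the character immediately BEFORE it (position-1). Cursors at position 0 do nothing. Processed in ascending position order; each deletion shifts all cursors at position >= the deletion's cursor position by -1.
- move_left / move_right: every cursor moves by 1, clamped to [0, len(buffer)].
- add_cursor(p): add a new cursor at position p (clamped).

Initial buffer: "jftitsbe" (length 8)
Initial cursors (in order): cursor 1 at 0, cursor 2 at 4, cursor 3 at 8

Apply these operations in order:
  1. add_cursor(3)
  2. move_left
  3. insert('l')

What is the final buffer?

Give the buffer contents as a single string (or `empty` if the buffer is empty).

Answer: ljfltlitsble

Derivation:
After op 1 (add_cursor(3)): buffer="jftitsbe" (len 8), cursors c1@0 c4@3 c2@4 c3@8, authorship ........
After op 2 (move_left): buffer="jftitsbe" (len 8), cursors c1@0 c4@2 c2@3 c3@7, authorship ........
After op 3 (insert('l')): buffer="ljfltlitsble" (len 12), cursors c1@1 c4@4 c2@6 c3@11, authorship 1..4.2....3.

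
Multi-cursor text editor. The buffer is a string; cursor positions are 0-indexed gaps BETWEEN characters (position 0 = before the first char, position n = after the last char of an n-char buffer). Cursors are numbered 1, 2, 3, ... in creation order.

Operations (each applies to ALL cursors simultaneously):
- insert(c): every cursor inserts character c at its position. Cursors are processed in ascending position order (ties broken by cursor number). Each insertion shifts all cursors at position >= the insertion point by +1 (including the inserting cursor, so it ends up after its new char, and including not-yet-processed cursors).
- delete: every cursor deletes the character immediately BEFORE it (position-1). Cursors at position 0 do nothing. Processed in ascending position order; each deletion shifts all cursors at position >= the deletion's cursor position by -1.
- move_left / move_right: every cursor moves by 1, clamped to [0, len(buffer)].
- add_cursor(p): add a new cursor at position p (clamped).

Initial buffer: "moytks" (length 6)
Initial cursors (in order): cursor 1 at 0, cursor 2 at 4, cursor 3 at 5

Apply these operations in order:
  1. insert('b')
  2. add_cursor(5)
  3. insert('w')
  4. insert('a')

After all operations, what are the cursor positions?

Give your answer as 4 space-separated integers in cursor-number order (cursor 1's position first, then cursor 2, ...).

After op 1 (insert('b')): buffer="bmoytbkbs" (len 9), cursors c1@1 c2@6 c3@8, authorship 1....2.3.
After op 2 (add_cursor(5)): buffer="bmoytbkbs" (len 9), cursors c1@1 c4@5 c2@6 c3@8, authorship 1....2.3.
After op 3 (insert('w')): buffer="bwmoytwbwkbws" (len 13), cursors c1@2 c4@7 c2@9 c3@12, authorship 11....422.33.
After op 4 (insert('a')): buffer="bwamoytwabwakbwas" (len 17), cursors c1@3 c4@9 c2@12 c3@16, authorship 111....44222.333.

Answer: 3 12 16 9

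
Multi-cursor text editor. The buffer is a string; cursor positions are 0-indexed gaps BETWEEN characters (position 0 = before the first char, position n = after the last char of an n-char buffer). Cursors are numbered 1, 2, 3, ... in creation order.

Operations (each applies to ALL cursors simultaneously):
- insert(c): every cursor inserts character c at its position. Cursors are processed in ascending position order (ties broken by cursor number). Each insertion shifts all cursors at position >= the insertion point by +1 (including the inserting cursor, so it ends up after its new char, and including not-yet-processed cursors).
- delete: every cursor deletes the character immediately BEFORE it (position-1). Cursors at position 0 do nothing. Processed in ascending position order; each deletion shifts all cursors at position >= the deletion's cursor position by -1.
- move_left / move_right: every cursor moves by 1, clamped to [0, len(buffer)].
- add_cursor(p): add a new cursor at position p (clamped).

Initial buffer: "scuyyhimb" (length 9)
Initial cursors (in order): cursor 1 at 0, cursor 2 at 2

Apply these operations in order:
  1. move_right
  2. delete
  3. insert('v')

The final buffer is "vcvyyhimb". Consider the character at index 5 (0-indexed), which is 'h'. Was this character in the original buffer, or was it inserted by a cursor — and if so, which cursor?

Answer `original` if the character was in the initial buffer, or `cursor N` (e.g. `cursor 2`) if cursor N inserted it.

Answer: original

Derivation:
After op 1 (move_right): buffer="scuyyhimb" (len 9), cursors c1@1 c2@3, authorship .........
After op 2 (delete): buffer="cyyhimb" (len 7), cursors c1@0 c2@1, authorship .......
After op 3 (insert('v')): buffer="vcvyyhimb" (len 9), cursors c1@1 c2@3, authorship 1.2......
Authorship (.=original, N=cursor N): 1 . 2 . . . . . .
Index 5: author = original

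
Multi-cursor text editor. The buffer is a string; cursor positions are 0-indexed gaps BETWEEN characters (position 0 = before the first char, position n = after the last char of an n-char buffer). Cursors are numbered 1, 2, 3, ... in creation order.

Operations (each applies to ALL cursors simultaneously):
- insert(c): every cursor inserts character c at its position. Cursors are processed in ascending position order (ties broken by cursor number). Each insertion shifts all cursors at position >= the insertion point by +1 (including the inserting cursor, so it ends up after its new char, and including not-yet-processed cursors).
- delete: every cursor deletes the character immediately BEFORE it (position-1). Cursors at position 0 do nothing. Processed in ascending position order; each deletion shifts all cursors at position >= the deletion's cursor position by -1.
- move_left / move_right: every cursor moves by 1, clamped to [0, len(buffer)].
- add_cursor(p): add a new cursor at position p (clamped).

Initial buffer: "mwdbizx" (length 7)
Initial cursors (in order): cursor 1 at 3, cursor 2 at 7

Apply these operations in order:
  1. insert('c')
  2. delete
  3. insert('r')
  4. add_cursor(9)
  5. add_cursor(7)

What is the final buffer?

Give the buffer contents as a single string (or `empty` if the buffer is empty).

Answer: mwdrbizxr

Derivation:
After op 1 (insert('c')): buffer="mwdcbizxc" (len 9), cursors c1@4 c2@9, authorship ...1....2
After op 2 (delete): buffer="mwdbizx" (len 7), cursors c1@3 c2@7, authorship .......
After op 3 (insert('r')): buffer="mwdrbizxr" (len 9), cursors c1@4 c2@9, authorship ...1....2
After op 4 (add_cursor(9)): buffer="mwdrbizxr" (len 9), cursors c1@4 c2@9 c3@9, authorship ...1....2
After op 5 (add_cursor(7)): buffer="mwdrbizxr" (len 9), cursors c1@4 c4@7 c2@9 c3@9, authorship ...1....2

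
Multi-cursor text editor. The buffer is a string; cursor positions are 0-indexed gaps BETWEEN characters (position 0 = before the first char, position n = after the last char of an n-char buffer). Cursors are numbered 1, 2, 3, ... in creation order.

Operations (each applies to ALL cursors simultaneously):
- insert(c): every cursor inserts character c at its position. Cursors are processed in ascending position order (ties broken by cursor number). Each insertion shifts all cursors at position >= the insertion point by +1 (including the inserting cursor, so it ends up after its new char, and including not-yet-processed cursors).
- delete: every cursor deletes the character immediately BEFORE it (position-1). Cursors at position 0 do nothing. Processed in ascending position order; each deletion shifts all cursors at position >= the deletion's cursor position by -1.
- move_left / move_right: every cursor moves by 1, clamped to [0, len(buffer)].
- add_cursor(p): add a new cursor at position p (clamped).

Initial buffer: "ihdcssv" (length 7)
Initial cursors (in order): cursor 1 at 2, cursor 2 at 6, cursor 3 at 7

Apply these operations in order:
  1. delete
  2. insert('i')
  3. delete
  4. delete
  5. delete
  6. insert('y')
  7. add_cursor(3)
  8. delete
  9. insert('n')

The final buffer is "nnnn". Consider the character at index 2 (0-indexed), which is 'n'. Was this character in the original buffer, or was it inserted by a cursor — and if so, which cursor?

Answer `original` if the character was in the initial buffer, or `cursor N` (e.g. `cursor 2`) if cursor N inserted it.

Answer: cursor 3

Derivation:
After op 1 (delete): buffer="idcs" (len 4), cursors c1@1 c2@4 c3@4, authorship ....
After op 2 (insert('i')): buffer="iidcsii" (len 7), cursors c1@2 c2@7 c3@7, authorship .1...23
After op 3 (delete): buffer="idcs" (len 4), cursors c1@1 c2@4 c3@4, authorship ....
After op 4 (delete): buffer="d" (len 1), cursors c1@0 c2@1 c3@1, authorship .
After op 5 (delete): buffer="" (len 0), cursors c1@0 c2@0 c3@0, authorship 
After op 6 (insert('y')): buffer="yyy" (len 3), cursors c1@3 c2@3 c3@3, authorship 123
After op 7 (add_cursor(3)): buffer="yyy" (len 3), cursors c1@3 c2@3 c3@3 c4@3, authorship 123
After op 8 (delete): buffer="" (len 0), cursors c1@0 c2@0 c3@0 c4@0, authorship 
After op 9 (insert('n')): buffer="nnnn" (len 4), cursors c1@4 c2@4 c3@4 c4@4, authorship 1234
Authorship (.=original, N=cursor N): 1 2 3 4
Index 2: author = 3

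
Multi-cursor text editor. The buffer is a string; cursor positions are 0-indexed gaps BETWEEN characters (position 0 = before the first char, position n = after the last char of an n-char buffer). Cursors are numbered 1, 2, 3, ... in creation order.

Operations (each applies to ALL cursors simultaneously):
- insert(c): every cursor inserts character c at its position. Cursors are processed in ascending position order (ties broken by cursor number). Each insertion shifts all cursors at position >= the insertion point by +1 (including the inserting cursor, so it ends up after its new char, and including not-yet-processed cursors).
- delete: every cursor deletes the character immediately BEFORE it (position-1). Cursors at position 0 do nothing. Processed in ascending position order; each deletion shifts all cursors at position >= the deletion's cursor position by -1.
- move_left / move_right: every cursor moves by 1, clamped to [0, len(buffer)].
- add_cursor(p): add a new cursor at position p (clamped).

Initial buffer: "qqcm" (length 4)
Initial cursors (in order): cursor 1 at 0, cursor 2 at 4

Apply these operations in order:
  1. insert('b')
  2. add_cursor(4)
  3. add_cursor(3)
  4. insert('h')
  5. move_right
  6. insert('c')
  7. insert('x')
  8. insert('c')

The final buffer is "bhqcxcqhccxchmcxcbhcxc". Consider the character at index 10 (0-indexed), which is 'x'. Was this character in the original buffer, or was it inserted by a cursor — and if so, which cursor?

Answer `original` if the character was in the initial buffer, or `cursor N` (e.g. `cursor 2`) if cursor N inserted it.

After op 1 (insert('b')): buffer="bqqcmb" (len 6), cursors c1@1 c2@6, authorship 1....2
After op 2 (add_cursor(4)): buffer="bqqcmb" (len 6), cursors c1@1 c3@4 c2@6, authorship 1....2
After op 3 (add_cursor(3)): buffer="bqqcmb" (len 6), cursors c1@1 c4@3 c3@4 c2@6, authorship 1....2
After op 4 (insert('h')): buffer="bhqqhchmbh" (len 10), cursors c1@2 c4@5 c3@7 c2@10, authorship 11..4.3.22
After op 5 (move_right): buffer="bhqqhchmbh" (len 10), cursors c1@3 c4@6 c3@8 c2@10, authorship 11..4.3.22
After op 6 (insert('c')): buffer="bhqcqhcchmcbhc" (len 14), cursors c1@4 c4@8 c3@11 c2@14, authorship 11.1.4.43.3222
After op 7 (insert('x')): buffer="bhqcxqhccxhmcxbhcx" (len 18), cursors c1@5 c4@10 c3@14 c2@18, authorship 11.11.4.443.332222
After op 8 (insert('c')): buffer="bhqcxcqhccxchmcxcbhcxc" (len 22), cursors c1@6 c4@12 c3@17 c2@22, authorship 11.111.4.4443.33322222
Authorship (.=original, N=cursor N): 1 1 . 1 1 1 . 4 . 4 4 4 3 . 3 3 3 2 2 2 2 2
Index 10: author = 4

Answer: cursor 4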